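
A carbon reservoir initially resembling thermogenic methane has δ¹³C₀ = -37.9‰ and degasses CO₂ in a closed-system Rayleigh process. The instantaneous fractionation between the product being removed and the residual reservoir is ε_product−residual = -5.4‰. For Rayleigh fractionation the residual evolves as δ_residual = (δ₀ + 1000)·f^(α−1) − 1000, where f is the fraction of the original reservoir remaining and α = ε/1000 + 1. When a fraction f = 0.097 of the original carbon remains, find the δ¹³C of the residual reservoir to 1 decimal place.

Rayleigh residual: δ_res = (δ₀ + 1000)·f^(α−1) − 1000
α = ε/1000 + 1 = 0.99460, so α − 1 = -0.00540
f^(α−1) = 0.097^(-0.00540) = 1.012678
δ_res = (-37.9 + 1000) × 1.012678 − 1000 = 974.298 − 1000 = -25.70‰

-25.7‰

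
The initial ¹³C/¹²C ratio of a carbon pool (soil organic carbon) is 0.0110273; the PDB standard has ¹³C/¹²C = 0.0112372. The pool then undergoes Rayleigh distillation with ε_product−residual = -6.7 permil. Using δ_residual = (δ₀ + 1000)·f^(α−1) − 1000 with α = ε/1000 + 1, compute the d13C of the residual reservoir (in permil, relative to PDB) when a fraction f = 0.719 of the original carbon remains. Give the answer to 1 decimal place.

-16.5 permil

δ₀ = (0.0110273/0.0112372 − 1)×1000 = (0.981321 − 1)×1000 = -18.679 permil
α − 1 = ε/1000 = -0.0067
f^(α−1) = 0.719^(-0.0067) = 1.002213
δ_res = (-18.679 + 1000) × 1.002213 − 1000 = 983.492 − 1000 = -16.51 permil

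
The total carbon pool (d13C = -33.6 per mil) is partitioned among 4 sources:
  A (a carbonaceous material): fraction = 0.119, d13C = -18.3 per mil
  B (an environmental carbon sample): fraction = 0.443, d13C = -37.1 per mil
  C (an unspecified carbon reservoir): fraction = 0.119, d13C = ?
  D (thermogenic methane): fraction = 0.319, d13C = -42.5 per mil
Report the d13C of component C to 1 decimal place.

Isotope mass balance: δ_bulk = Σ fᵢ·δᵢ.
-33.6 = 0.119×(-18.3) + 0.443×(-37.1) + 0.119×δ_C + 0.319×(-42.5)
0.119·δ_C = -33.6 − (-32.171) = -1.429
δ_C = -1.429 / 0.119 = -12.01 per mil

-12.0 per mil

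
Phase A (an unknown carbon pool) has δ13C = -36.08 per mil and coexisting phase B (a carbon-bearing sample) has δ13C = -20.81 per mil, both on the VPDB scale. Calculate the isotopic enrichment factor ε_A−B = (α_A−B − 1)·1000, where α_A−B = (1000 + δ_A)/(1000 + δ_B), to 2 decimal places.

α_A−B = (1000 + -36.08) / (1000 + -20.81) = 963.92 / 979.19 = 0.984405
ε_A−B = (0.984405 − 1) × 1000 = -15.595 per mil
(The approximation ε ≈ δ_A − δ_B would give -15.27 per mil.)

-15.59 per mil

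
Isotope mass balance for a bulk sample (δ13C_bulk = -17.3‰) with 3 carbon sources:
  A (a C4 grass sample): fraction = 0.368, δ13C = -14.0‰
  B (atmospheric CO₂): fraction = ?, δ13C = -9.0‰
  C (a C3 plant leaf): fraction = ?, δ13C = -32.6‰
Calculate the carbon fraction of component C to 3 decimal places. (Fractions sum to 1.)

0.274

Let f_C and f_B be the unknown fractions; fractions sum to 1 so f_C + f_B = 0.632.
Mass balance: Σ fᵢ·δᵢ = δ_bulk ⇒ f_C·(-32.6) + f_B·(-9.0) = -17.3 − (-5.152) = -12.148
Substitute f_B = 0.632 − f_C:
f_C·(-32.6 − -9.0) = -12.148 − 0.632×(-9.0) = -6.460
f_C = -6.460 / -23.6 = 0.2737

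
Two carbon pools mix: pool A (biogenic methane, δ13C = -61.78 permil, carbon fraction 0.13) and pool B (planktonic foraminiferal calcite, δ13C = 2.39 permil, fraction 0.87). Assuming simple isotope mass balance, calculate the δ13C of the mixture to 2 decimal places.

δ_mix = f_A·δ_A + f_B·δ_B
δ_mix = 0.13 × (-61.78) + 0.87 × (2.39)
δ_mix = -8.031 + 2.079 = -5.952 permil

-5.95 permil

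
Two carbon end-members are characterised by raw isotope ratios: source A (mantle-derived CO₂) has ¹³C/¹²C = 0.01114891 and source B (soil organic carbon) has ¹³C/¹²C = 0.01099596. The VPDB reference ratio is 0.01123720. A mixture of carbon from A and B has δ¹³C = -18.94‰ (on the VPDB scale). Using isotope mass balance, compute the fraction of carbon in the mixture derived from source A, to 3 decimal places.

0.186

δ_A = (0.01114891/0.01123720 − 1)×1000 = (0.992143 − 1)×1000 = -7.857‰
δ_B = (0.01099596/0.01123720 − 1)×1000 = (0.978532 − 1)×1000 = -21.468‰
f_A = (δ_mix − δ_B)/(δ_A − δ_B) = (-18.94 − (-21.468))/(-7.857 − (-21.468))
f_A = 2.528 / 13.611 = 0.1857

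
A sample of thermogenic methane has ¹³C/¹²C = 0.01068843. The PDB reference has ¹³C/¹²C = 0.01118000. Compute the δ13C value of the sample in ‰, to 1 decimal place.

δ13C = (R_sample / R_standard − 1) × 1000
R_sample / R_standard = 0.01068843 / 0.01118000 = 0.956031
δ13C = (0.956031 − 1) × 1000 = -43.97‰

-44.0‰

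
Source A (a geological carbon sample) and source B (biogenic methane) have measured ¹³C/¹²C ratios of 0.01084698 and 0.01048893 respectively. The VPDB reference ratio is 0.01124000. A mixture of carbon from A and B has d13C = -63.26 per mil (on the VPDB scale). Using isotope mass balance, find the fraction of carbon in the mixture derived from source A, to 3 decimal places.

0.112

δ_A = (0.01084698/0.01124000 − 1)×1000 = (0.965034 − 1)×1000 = -34.966 per mil
δ_B = (0.01048893/0.01124000 − 1)×1000 = (0.933179 − 1)×1000 = -66.821 per mil
f_A = (δ_mix − δ_B)/(δ_A − δ_B) = (-63.26 − (-66.821))/(-34.966 − (-66.821))
f_A = 3.561 / 31.855 = 0.1118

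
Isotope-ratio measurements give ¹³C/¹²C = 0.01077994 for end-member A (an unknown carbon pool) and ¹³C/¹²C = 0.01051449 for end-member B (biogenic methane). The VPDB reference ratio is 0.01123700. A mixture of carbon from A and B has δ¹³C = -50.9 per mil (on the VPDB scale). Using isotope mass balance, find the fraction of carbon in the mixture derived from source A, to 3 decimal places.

δ_A = (0.01077994/0.01123700 − 1)×1000 = (0.959325 − 1)×1000 = -40.675 per mil
δ_B = (0.01051449/0.01123700 − 1)×1000 = (0.935703 − 1)×1000 = -64.297 per mil
f_A = (δ_mix − δ_B)/(δ_A − δ_B) = (-50.9 − (-64.297))/(-40.675 − (-64.297))
f_A = 13.397 / 23.623 = 0.5671

0.567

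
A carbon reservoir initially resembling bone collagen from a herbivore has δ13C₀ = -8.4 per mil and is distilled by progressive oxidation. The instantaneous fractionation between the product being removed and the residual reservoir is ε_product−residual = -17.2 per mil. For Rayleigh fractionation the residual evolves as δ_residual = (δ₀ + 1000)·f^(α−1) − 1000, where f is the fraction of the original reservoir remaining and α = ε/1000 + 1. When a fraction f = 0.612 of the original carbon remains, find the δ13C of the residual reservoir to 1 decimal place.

0.0 per mil

Rayleigh residual: δ_res = (δ₀ + 1000)·f^(α−1) − 1000
α = ε/1000 + 1 = 0.98280, so α − 1 = -0.01720
f^(α−1) = 0.612^(-0.01720) = 1.008481
δ_res = (-8.4 + 1000) × 1.008481 − 1000 = 1000.010 − 1000 = 0.01 per mil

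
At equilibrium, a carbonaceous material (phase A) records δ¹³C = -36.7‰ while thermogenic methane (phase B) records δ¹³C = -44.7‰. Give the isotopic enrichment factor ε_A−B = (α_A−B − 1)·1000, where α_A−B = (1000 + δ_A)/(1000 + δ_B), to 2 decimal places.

α_A−B = (1000 + -36.7) / (1000 + -44.7) = 963.3 / 955.3 = 1.008374
ε_A−B = (1.008374 − 1) × 1000 = 8.374‰
(The approximation ε ≈ δ_A − δ_B would give 8.0‰.)

8.37‰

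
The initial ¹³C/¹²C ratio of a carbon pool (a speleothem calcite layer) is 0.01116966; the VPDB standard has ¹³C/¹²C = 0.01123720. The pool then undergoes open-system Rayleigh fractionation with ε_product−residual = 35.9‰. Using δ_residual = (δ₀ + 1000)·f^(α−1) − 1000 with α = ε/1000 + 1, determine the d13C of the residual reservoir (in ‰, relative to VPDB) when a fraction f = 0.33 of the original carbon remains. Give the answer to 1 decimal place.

δ₀ = (0.01116966/0.01123720 − 1)×1000 = (0.993990 − 1)×1000 = -6.010‰
α − 1 = ε/1000 = 0.0359
f^(α−1) = 0.33^(0.0359) = 0.960981
δ_res = (-6.010 + 1000) × 0.960981 − 1000 = 955.205 − 1000 = -44.80‰

-44.8‰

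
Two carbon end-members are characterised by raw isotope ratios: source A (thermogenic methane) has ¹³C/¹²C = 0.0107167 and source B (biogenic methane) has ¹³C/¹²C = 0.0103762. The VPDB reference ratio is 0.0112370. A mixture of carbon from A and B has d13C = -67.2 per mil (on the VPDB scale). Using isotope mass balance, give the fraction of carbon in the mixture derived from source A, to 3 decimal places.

0.310

δ_A = (0.0107167/0.0112370 − 1)×1000 = (0.953698 − 1)×1000 = -46.302 per mil
δ_B = (0.0103762/0.0112370 − 1)×1000 = (0.923396 − 1)×1000 = -76.604 per mil
f_A = (δ_mix − δ_B)/(δ_A − δ_B) = (-67.2 − (-76.604))/(-46.302 − (-76.604))
f_A = 9.404 / 30.302 = 0.3103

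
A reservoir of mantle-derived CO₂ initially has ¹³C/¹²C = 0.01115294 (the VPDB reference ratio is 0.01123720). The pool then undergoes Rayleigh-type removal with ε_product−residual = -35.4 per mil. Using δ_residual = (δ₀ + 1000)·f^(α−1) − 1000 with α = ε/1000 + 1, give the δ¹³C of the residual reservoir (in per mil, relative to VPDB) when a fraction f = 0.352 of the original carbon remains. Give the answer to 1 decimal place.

δ₀ = (0.01115294/0.01123720 − 1)×1000 = (0.992502 − 1)×1000 = -7.498 per mil
α − 1 = ε/1000 = -0.0354
f^(α−1) = 0.352^(-0.0354) = 1.037654
δ_res = (-7.498 + 1000) × 1.037654 − 1000 = 1029.873 − 1000 = 29.87 per mil

29.9 per mil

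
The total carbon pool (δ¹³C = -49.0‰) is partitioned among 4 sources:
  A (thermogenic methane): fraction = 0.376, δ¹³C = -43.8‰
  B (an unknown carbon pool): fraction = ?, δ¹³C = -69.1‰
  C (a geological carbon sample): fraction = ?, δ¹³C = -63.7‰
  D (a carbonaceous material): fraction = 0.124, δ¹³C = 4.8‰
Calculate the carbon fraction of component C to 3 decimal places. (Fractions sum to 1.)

Let f_C and f_B be the unknown fractions; fractions sum to 1 so f_C + f_B = 0.500.
Mass balance: Σ fᵢ·δᵢ = δ_bulk ⇒ f_C·(-63.7) + f_B·(-69.1) = -49.0 − (-15.874) = -33.126
Substitute f_B = 0.500 − f_C:
f_C·(-63.7 − -69.1) = -33.126 − 0.500×(-69.1) = 1.424
f_C = 1.424 / 5.4 = 0.2636

0.264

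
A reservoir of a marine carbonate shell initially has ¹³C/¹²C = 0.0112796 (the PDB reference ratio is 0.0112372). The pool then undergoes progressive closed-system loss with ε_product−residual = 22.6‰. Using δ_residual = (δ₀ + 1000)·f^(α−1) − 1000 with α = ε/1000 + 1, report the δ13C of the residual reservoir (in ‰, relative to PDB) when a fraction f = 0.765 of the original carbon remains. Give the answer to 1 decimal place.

δ₀ = (0.0112796/0.0112372 − 1)×1000 = (1.003773 − 1)×1000 = 3.773‰
α − 1 = ε/1000 = 0.0226
f^(α−1) = 0.765^(0.0226) = 0.993964
δ_res = (3.773 + 1000) × 0.993964 − 1000 = 997.715 − 1000 = -2.29‰

-2.3‰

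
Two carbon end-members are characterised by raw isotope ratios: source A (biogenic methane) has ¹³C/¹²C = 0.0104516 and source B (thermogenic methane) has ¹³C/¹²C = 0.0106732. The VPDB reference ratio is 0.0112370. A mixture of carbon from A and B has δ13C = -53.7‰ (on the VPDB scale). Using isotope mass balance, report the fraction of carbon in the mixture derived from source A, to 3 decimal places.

0.179

δ_A = (0.0104516/0.0112370 − 1)×1000 = (0.930106 − 1)×1000 = -69.894‰
δ_B = (0.0106732/0.0112370 − 1)×1000 = (0.949826 − 1)×1000 = -50.174‰
f_A = (δ_mix − δ_B)/(δ_A − δ_B) = (-53.7 − (-50.174))/(-69.894 − (-50.174))
f_A = -3.526 / -19.721 = 0.1788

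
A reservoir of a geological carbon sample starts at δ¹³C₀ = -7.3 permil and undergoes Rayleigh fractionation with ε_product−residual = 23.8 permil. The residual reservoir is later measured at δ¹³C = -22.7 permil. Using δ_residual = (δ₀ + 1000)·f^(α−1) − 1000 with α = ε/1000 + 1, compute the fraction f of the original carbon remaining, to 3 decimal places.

0.518

α − 1 = ε/1000 = 0.0238
(δ_res + 1000)/(δ₀ + 1000) = (-22.7 + 1000)/(-7.3 + 1000) = 977.3/992.7 = 0.984487
f = 0.984487^(1/0.0238) = exp(ln(0.984487)/0.0238) = exp(-0.01563/0.0238)
f = exp(-0.6569) = 0.5184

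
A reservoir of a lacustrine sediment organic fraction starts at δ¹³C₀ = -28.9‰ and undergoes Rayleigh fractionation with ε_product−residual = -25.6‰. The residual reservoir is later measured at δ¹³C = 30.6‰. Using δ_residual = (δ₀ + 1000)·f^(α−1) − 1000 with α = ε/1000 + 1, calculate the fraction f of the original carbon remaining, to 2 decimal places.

0.10

α − 1 = ε/1000 = -0.0256
(δ_res + 1000)/(δ₀ + 1000) = (30.6 + 1000)/(-28.9 + 1000) = 1030.6/971.1 = 1.061271
f = 1.061271^(1/-0.0256) = exp(ln(1.061271)/-0.0256) = exp(0.05947/-0.0256)
f = exp(-2.3229) = 0.0980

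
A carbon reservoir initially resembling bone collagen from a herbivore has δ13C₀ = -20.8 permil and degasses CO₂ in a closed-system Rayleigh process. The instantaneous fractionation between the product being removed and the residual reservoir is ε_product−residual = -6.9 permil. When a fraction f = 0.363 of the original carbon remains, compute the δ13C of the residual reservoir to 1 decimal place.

Rayleigh residual: δ_res = (δ₀ + 1000)·f^(α−1) − 1000
α = ε/1000 + 1 = 0.99310, so α − 1 = -0.00690
f^(α−1) = 0.363^(-0.00690) = 1.007017
δ_res = (-20.8 + 1000) × 1.007017 − 1000 = 986.071 − 1000 = -13.93 permil

-13.9 permil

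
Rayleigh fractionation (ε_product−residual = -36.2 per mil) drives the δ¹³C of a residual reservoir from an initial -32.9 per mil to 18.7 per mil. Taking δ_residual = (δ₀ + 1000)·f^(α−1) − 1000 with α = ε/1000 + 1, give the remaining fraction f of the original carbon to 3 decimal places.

0.238

α − 1 = ε/1000 = -0.0362
(δ_res + 1000)/(δ₀ + 1000) = (18.7 + 1000)/(-32.9 + 1000) = 1018.7/967.1 = 1.053355
f = 1.053355^(1/-0.0362) = exp(ln(1.053355)/-0.0362) = exp(0.05198/-0.0362)
f = exp(-1.4359) = 0.2379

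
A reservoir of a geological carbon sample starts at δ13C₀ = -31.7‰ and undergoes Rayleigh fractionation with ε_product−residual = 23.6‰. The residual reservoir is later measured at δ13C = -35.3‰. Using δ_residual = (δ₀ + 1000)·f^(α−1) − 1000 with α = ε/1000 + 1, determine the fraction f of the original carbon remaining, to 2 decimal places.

0.85

α − 1 = ε/1000 = 0.0236
(δ_res + 1000)/(δ₀ + 1000) = (-35.3 + 1000)/(-31.7 + 1000) = 964.7/968.3 = 0.996282
f = 0.996282^(1/0.0236) = exp(ln(0.996282)/0.0236) = exp(-0.00372/0.0236)
f = exp(-0.1578) = 0.8540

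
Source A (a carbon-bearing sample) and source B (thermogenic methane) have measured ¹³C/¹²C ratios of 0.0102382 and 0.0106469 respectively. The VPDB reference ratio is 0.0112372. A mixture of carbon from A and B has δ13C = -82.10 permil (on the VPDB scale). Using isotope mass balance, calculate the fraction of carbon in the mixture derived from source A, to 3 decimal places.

δ_A = (0.0102382/0.0112372 − 1)×1000 = (0.911099 − 1)×1000 = -88.901 permil
δ_B = (0.0106469/0.0112372 − 1)×1000 = (0.947469 − 1)×1000 = -52.531 permil
f_A = (δ_mix − δ_B)/(δ_A − δ_B) = (-82.10 − (-52.531))/(-88.901 − (-52.531))
f_A = -29.569 / -36.370 = 0.8130

0.813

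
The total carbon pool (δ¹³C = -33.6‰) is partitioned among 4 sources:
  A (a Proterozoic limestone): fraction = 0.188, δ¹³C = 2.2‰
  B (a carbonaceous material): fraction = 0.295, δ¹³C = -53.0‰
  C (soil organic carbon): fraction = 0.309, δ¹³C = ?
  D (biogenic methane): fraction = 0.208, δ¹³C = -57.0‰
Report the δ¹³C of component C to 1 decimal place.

-21.1‰

Isotope mass balance: δ_bulk = Σ fᵢ·δᵢ.
-33.6 = 0.188×(2.2) + 0.295×(-53.0) + 0.309×δ_C + 0.208×(-57.0)
0.309·δ_C = -33.6 − (-27.077) = -6.523
δ_C = -6.523 / 0.309 = -21.11‰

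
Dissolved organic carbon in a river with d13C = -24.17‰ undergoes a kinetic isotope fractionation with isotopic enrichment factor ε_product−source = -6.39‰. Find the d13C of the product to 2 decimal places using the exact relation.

Exactly, δ_product = (δ_source + 1000)·(ε/1000 + 1) − 1000.
δ_product = (-24.17 + 1000) × (-6.39/1000 + 1) − 1000
δ_product = -30.406‰

-30.41‰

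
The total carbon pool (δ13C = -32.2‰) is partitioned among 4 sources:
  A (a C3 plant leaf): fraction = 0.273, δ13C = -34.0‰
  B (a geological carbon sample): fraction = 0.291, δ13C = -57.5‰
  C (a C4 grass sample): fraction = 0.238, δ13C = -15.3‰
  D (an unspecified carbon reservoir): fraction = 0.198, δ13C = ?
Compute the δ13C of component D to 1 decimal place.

Isotope mass balance: δ_bulk = Σ fᵢ·δᵢ.
-32.2 = 0.273×(-34.0) + 0.291×(-57.5) + 0.238×(-15.3) + 0.198×δ_D
0.198·δ_D = -32.2 − (-29.656) = -2.544
δ_D = -2.544 / 0.198 = -12.85‰

-12.8‰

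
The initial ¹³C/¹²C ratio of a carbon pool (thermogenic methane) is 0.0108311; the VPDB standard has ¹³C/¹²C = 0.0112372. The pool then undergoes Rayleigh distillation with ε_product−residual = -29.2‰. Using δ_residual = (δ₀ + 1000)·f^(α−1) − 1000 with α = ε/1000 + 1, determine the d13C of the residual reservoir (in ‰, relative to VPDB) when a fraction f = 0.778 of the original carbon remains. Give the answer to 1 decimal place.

-29.0‰

δ₀ = (0.0108311/0.0112372 − 1)×1000 = (0.963861 − 1)×1000 = -36.139‰
α − 1 = ε/1000 = -0.0292
f^(α−1) = 0.778^(-0.0292) = 1.007357
δ_res = (-36.139 + 1000) × 1.007357 − 1000 = 970.952 − 1000 = -29.05‰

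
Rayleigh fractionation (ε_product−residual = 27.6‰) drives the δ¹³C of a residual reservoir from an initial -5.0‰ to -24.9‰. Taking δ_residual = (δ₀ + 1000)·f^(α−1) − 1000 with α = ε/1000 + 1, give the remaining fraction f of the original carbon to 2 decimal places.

α − 1 = ε/1000 = 0.0276
(δ_res + 1000)/(δ₀ + 1000) = (-24.9 + 1000)/(-5.0 + 1000) = 975.1/995.0 = 0.980000
f = 0.980000^(1/0.0276) = exp(ln(0.980000)/0.0276) = exp(-0.02020/0.0276)
f = exp(-0.7320) = 0.4810

0.48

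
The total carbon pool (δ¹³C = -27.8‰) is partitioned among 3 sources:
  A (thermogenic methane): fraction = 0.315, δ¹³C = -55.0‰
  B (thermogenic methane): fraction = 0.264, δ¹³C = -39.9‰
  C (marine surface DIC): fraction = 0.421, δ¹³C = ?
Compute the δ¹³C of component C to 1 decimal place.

Isotope mass balance: δ_bulk = Σ fᵢ·δᵢ.
-27.8 = 0.315×(-55.0) + 0.264×(-39.9) + 0.421×δ_C
0.421·δ_C = -27.8 − (-27.859) = 0.059
δ_C = 0.059 / 0.421 = 0.14‰

0.1‰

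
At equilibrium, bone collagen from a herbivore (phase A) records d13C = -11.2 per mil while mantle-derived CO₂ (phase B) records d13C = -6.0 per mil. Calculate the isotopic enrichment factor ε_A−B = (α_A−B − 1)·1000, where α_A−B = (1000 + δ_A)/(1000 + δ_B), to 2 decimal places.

-5.23 per mil

α_A−B = (1000 + -11.2) / (1000 + -6.0) = 988.8 / 994.0 = 0.994769
ε_A−B = (0.994769 − 1) × 1000 = -5.231 per mil
(The approximation ε ≈ δ_A − δ_B would give -5.2 per mil.)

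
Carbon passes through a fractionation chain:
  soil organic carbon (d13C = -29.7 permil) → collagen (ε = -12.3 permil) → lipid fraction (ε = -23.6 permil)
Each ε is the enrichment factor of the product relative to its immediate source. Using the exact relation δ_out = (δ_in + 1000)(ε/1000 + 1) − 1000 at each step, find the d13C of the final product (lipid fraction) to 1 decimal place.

step 1: δ = (-29.70 + 1000)·(-12.3/1000 + 1) − 1000 = -41.63 permil
step 2: δ = (-41.63 + 1000)·(-23.6/1000 + 1) − 1000 = -64.25 permil

-64.3 permil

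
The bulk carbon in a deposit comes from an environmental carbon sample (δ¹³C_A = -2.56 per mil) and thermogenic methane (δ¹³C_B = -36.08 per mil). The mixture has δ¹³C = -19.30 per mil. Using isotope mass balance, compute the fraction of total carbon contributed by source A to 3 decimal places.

δ_mix = f_A·δ_A + (1 − f_A)·δ_B  ⇒  f_A = (δ_mix − δ_B)/(δ_A − δ_B)
f_A = (-19.30 − (-36.08)) / (-2.56 − (-36.08))
f_A = 16.78 / 33.52 = 0.5006

0.501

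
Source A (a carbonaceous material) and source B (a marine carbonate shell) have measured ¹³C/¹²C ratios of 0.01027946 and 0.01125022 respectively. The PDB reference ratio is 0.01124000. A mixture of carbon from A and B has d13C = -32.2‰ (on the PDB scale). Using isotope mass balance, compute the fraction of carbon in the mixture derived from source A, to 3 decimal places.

δ_A = (0.01027946/0.01124000 − 1)×1000 = (0.914543 − 1)×1000 = -85.457‰
δ_B = (0.01125022/0.01124000 − 1)×1000 = (1.000909 − 1)×1000 = 0.909‰
f_A = (δ_mix − δ_B)/(δ_A − δ_B) = (-32.2 − (0.909))/(-85.457 − (0.909))
f_A = -33.109 / -86.367 = 0.3834

0.383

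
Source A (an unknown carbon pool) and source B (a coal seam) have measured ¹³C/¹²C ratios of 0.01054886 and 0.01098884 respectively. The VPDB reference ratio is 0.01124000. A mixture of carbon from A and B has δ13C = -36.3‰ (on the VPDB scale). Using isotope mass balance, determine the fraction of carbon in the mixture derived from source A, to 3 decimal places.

δ_A = (0.01054886/0.01124000 − 1)×1000 = (0.938511 − 1)×1000 = -61.489‰
δ_B = (0.01098884/0.01124000 − 1)×1000 = (0.977655 − 1)×1000 = -22.345‰
f_A = (δ_mix − δ_B)/(δ_A − δ_B) = (-36.3 − (-22.345))/(-61.489 − (-22.345))
f_A = -13.955 / -39.144 = 0.3565

0.356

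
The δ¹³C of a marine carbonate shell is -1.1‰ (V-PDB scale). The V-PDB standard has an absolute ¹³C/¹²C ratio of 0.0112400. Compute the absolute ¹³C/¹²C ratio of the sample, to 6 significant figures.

R_sample = R_standard × (δ¹³C/1000 + 1)
R_sample = 0.0112400 × (-1.1/1000 + 1) = 0.0112400 × 0.998900
R_sample = 0.0112276

0.0112276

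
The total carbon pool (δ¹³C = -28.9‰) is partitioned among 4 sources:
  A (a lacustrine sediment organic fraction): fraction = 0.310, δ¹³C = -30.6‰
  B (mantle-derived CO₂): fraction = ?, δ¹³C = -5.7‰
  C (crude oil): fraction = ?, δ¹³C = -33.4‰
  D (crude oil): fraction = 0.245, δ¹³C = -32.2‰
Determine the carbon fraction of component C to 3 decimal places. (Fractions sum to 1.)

0.324

Let f_C and f_B be the unknown fractions; fractions sum to 1 so f_C + f_B = 0.445.
Mass balance: Σ fᵢ·δᵢ = δ_bulk ⇒ f_C·(-33.4) + f_B·(-5.7) = -28.9 − (-17.375) = -11.525
Substitute f_B = 0.445 − f_C:
f_C·(-33.4 − -5.7) = -11.525 − 0.445×(-5.7) = -8.988
f_C = -8.988 / -27.7 = 0.3245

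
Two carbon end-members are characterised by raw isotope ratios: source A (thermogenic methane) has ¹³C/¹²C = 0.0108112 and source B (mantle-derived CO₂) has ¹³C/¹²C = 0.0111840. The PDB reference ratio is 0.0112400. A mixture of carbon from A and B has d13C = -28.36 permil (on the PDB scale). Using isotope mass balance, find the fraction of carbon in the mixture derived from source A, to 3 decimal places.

0.705

δ_A = (0.0108112/0.0112400 − 1)×1000 = (0.961851 − 1)×1000 = -38.149 permil
δ_B = (0.0111840/0.0112400 − 1)×1000 = (0.995018 − 1)×1000 = -4.982 permil
f_A = (δ_mix − δ_B)/(δ_A − δ_B) = (-28.36 − (-4.982))/(-38.149 − (-4.982))
f_A = -23.378 / -33.167 = 0.7048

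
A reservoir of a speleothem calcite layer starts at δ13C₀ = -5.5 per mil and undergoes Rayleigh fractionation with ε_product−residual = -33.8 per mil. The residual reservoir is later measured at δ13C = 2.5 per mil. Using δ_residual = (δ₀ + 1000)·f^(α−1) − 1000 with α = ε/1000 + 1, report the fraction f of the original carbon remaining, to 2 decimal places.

α − 1 = ε/1000 = -0.0338
(δ_res + 1000)/(δ₀ + 1000) = (2.5 + 1000)/(-5.5 + 1000) = 1002.5/994.5 = 1.008044
f = 1.008044^(1/-0.0338) = exp(ln(1.008044)/-0.0338) = exp(0.00801/-0.0338)
f = exp(-0.2370) = 0.7890

0.79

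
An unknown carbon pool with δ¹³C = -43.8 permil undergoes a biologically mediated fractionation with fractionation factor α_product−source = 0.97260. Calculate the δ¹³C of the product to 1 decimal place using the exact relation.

-70.0 permil

δ_product = (δ_source + 1000)·α − 1000
δ_product = (-43.8 + 1000) × 0.97260 − 1000
δ_product = 930.000 − 1000 = -70.00 permil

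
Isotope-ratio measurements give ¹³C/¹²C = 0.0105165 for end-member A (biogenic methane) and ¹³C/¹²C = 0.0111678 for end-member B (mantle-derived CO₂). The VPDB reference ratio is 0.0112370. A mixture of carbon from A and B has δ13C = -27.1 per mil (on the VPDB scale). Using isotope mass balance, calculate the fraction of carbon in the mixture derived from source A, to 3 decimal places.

0.361

δ_A = (0.0105165/0.0112370 − 1)×1000 = (0.935881 − 1)×1000 = -64.119 per mil
δ_B = (0.0111678/0.0112370 − 1)×1000 = (0.993842 − 1)×1000 = -6.158 per mil
f_A = (δ_mix − δ_B)/(δ_A − δ_B) = (-27.1 − (-6.158))/(-64.119 − (-6.158))
f_A = -20.942 / -57.960 = 0.3613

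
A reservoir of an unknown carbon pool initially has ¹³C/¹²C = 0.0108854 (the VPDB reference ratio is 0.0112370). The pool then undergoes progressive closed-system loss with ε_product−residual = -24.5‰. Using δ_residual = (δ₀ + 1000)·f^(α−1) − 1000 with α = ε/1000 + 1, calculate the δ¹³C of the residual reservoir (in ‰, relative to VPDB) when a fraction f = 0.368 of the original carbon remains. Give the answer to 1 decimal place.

δ₀ = (0.0108854/0.0112370 − 1)×1000 = (0.968711 − 1)×1000 = -31.289‰
α − 1 = ε/1000 = -0.0245
f^(α−1) = 0.368^(-0.0245) = 1.024794
δ_res = (-31.289 + 1000) × 1.024794 − 1000 = 992.729 − 1000 = -7.27‰

-7.3‰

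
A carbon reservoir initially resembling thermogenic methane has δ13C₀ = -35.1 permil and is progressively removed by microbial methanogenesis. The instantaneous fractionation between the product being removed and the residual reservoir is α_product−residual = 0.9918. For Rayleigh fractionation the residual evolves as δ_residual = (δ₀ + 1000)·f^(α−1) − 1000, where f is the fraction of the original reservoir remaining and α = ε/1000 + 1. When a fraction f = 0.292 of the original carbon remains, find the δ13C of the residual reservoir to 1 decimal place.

-25.3 permil

Rayleigh residual: δ_res = (δ₀ + 1000)·f^(α−1) − 1000
α − 1 = -0.00820
f^(α−1) = 0.292^(-0.00820) = 1.010145
δ_res = (-35.1 + 1000) × 1.010145 − 1000 = 974.689 − 1000 = -25.31 permil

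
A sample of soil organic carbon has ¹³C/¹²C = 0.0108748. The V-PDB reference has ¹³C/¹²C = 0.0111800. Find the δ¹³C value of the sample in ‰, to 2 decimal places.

δ¹³C = (R_sample / R_standard − 1) × 1000
R_sample / R_standard = 0.0108748 / 0.0111800 = 0.972701
δ¹³C = (0.972701 − 1) × 1000 = -27.299‰

-27.30‰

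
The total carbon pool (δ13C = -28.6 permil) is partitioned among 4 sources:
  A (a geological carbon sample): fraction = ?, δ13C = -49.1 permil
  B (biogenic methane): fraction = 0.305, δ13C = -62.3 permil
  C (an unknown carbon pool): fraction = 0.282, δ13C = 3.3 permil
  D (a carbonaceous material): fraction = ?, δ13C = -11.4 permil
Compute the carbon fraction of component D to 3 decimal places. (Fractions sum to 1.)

Let f_D and f_A be the unknown fractions; fractions sum to 1 so f_D + f_A = 0.413.
Mass balance: Σ fᵢ·δᵢ = δ_bulk ⇒ f_D·(-11.4) + f_A·(-49.1) = -28.6 − (-18.071) = -10.529
Substitute f_A = 0.413 − f_D:
f_D·(-11.4 − -49.1) = -10.529 − 0.413×(-49.1) = 9.749
f_D = 9.749 / 37.7 = 0.2586

0.259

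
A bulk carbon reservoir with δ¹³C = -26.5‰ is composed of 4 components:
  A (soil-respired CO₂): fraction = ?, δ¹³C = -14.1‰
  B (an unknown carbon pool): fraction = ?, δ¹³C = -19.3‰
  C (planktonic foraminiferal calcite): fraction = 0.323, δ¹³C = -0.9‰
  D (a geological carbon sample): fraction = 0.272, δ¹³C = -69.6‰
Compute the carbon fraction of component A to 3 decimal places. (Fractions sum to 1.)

Let f_A and f_B be the unknown fractions; fractions sum to 1 so f_A + f_B = 0.405.
Mass balance: Σ fᵢ·δᵢ = δ_bulk ⇒ f_A·(-14.1) + f_B·(-19.3) = -26.5 − (-19.222) = -7.278
Substitute f_B = 0.405 − f_A:
f_A·(-14.1 − -19.3) = -7.278 − 0.405×(-19.3) = 0.538
f_A = 0.538 / 5.2 = 0.1035

0.104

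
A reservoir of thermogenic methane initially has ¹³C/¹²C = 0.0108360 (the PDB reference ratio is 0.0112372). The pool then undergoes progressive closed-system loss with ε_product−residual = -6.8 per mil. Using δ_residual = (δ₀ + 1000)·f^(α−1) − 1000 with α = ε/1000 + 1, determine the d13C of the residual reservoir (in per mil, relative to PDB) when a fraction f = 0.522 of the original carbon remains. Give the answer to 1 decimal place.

δ₀ = (0.0108360/0.0112372 − 1)×1000 = (0.964297 − 1)×1000 = -35.703 per mil
α − 1 = ε/1000 = -0.0068
f^(α−1) = 0.522^(-0.0068) = 1.004430
δ_res = (-35.703 + 1000) × 1.004430 − 1000 = 968.569 − 1000 = -31.43 per mil

-31.4 per mil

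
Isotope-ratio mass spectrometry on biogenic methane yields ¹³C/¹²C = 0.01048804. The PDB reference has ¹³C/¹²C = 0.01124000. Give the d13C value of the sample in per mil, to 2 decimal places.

-66.90 per mil

d13C = (R_sample / R_standard − 1) × 1000
R_sample / R_standard = 0.01048804 / 0.01124000 = 0.933100
d13C = (0.933100 − 1) × 1000 = -66.900 per mil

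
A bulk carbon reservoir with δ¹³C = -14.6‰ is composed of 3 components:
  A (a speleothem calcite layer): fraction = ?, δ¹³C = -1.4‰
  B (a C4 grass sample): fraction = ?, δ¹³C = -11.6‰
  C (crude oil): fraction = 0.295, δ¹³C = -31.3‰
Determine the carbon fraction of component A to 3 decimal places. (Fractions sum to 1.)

0.276

Let f_A and f_B be the unknown fractions; fractions sum to 1 so f_A + f_B = 0.705.
Mass balance: Σ fᵢ·δᵢ = δ_bulk ⇒ f_A·(-1.4) + f_B·(-11.6) = -14.6 − (-9.233) = -5.367
Substitute f_B = 0.705 − f_A:
f_A·(-1.4 − -11.6) = -5.367 − 0.705×(-11.6) = 2.811
f_A = 2.811 / 10.2 = 0.2756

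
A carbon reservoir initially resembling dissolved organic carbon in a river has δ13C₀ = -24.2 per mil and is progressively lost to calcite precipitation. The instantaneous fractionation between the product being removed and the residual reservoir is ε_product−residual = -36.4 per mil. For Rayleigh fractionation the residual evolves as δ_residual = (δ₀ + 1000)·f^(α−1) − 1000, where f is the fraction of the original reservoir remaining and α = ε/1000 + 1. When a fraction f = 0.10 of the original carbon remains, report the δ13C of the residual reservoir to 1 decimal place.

61.1 per mil

Rayleigh residual: δ_res = (δ₀ + 1000)·f^(α−1) − 1000
α = ε/1000 + 1 = 0.96360, so α − 1 = -0.03640
f^(α−1) = 0.10^(-0.03640) = 1.087427
δ_res = (-24.2 + 1000) × 1.087427 − 1000 = 1061.111 − 1000 = 61.11 per mil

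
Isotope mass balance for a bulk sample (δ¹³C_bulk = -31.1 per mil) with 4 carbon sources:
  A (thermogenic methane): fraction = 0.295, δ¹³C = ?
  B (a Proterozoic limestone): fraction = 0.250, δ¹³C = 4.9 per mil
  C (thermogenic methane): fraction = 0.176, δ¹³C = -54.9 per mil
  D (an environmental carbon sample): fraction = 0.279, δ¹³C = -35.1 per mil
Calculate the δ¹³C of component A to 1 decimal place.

Isotope mass balance: δ_bulk = Σ fᵢ·δᵢ.
-31.1 = 0.295×δ_A + 0.250×(4.9) + 0.176×(-54.9) + 0.279×(-35.1)
0.295·δ_A = -31.1 − (-18.230) = -12.870
δ_A = -12.870 / 0.295 = -43.63 per mil

-43.6 per mil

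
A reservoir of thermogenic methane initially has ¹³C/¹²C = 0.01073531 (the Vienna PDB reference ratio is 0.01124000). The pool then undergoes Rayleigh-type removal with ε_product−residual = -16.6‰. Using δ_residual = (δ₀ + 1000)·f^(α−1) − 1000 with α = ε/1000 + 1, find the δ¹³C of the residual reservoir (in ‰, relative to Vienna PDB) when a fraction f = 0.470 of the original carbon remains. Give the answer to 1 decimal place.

δ₀ = (0.01073531/0.01124000 − 1)×1000 = (0.955099 − 1)×1000 = -44.901‰
α − 1 = ε/1000 = -0.0166
f^(α−1) = 0.470^(-0.0166) = 1.012612
δ_res = (-44.901 + 1000) × 1.012612 − 1000 = 967.145 − 1000 = -32.86‰

-32.9‰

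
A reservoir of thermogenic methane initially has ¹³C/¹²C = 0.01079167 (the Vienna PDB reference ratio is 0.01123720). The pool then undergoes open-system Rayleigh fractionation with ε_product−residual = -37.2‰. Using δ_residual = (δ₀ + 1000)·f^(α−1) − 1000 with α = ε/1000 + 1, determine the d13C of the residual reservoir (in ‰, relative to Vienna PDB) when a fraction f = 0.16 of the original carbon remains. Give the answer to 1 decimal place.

δ₀ = (0.01079167/0.01123720 − 1)×1000 = (0.960352 − 1)×1000 = -39.648‰
α − 1 = ε/1000 = -0.0372
f^(α−1) = 0.16^(-0.0372) = 1.070549
δ_res = (-39.648 + 1000) × 1.070549 − 1000 = 1028.105 − 1000 = 28.10‰

28.1‰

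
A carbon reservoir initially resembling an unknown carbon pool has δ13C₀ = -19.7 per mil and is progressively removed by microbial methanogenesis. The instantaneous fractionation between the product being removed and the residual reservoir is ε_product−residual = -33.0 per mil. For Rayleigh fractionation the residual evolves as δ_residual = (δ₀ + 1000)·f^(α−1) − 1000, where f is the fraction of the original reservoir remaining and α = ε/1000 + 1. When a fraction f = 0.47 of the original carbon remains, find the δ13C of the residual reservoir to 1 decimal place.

5.0 per mil

Rayleigh residual: δ_res = (δ₀ + 1000)·f^(α−1) − 1000
α = ε/1000 + 1 = 0.96700, so α − 1 = -0.03300
f^(α−1) = 0.47^(-0.03300) = 1.025229
δ_res = (-19.7 + 1000) × 1.025229 − 1000 = 1005.032 − 1000 = 5.03 per mil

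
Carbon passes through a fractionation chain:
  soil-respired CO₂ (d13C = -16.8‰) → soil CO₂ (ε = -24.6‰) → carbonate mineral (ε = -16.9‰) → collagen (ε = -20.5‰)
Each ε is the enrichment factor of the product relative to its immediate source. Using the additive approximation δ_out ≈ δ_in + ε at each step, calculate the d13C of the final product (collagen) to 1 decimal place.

step 1: δ ≈ -16.8 + (-24.6) = -41.4‰
step 2: δ ≈ -41.4 + (-16.9) = -58.3‰
step 3: δ ≈ -58.3 + (-20.5) = -78.8‰

-78.8‰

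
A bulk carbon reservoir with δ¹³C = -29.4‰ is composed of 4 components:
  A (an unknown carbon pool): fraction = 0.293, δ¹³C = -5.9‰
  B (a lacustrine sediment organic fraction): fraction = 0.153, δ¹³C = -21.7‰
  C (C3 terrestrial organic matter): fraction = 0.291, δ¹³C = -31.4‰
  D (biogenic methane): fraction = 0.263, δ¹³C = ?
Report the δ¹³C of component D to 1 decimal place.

Isotope mass balance: δ_bulk = Σ fᵢ·δᵢ.
-29.4 = 0.293×(-5.9) + 0.153×(-21.7) + 0.291×(-31.4) + 0.263×δ_D
0.263·δ_D = -29.4 − (-14.186) = -15.214
δ_D = -15.214 / 0.263 = -57.85‰

-57.8‰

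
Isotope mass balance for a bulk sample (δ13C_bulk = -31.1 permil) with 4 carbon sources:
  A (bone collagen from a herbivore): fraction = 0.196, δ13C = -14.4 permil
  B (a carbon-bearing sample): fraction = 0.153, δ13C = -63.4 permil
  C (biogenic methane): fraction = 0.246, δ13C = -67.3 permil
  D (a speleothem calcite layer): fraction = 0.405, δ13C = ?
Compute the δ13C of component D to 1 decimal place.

Isotope mass balance: δ_bulk = Σ fᵢ·δᵢ.
-31.1 = 0.196×(-14.4) + 0.153×(-63.4) + 0.246×(-67.3) + 0.405×δ_D
0.405·δ_D = -31.1 − (-29.078) = -2.022
δ_D = -2.022 / 0.405 = -4.99 permil

-5.0 permil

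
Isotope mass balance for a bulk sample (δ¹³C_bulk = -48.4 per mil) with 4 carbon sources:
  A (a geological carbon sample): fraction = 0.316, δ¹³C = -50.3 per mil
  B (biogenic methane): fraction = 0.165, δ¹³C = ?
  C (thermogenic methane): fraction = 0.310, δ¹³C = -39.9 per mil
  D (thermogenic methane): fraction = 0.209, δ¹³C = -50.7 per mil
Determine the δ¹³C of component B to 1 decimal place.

-57.8 per mil

Isotope mass balance: δ_bulk = Σ fᵢ·δᵢ.
-48.4 = 0.316×(-50.3) + 0.165×δ_B + 0.310×(-39.9) + 0.209×(-50.7)
0.165·δ_B = -48.4 − (-38.860) = -9.540
δ_B = -9.540 / 0.165 = -57.82 per mil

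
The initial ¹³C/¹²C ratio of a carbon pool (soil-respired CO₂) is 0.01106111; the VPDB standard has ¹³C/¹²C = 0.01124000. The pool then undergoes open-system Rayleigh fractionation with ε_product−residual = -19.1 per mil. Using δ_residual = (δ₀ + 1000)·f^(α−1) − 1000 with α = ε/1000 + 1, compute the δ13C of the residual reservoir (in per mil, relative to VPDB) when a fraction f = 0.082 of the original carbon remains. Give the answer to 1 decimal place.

32.2 per mil

δ₀ = (0.01106111/0.01124000 − 1)×1000 = (0.984085 − 1)×1000 = -15.915 per mil
α − 1 = ε/1000 = -0.0191
f^(α−1) = 0.082^(-0.0191) = 1.048929
δ_res = (-15.915 + 1000) × 1.048929 − 1000 = 1032.235 − 1000 = 32.23 per mil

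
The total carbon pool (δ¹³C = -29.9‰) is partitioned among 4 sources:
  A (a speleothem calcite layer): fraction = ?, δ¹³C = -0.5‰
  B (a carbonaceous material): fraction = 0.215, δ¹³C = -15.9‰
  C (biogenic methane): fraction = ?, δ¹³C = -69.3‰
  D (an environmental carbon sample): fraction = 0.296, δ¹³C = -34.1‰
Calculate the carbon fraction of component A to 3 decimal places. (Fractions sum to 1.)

Let f_A and f_C be the unknown fractions; fractions sum to 1 so f_A + f_C = 0.489.
Mass balance: Σ fᵢ·δᵢ = δ_bulk ⇒ f_A·(-0.5) + f_C·(-69.3) = -29.9 − (-13.512) = -16.388
Substitute f_C = 0.489 − f_A:
f_A·(-0.5 − -69.3) = -16.388 − 0.489×(-69.3) = 17.500
f_A = 17.500 / 68.8 = 0.2544

0.254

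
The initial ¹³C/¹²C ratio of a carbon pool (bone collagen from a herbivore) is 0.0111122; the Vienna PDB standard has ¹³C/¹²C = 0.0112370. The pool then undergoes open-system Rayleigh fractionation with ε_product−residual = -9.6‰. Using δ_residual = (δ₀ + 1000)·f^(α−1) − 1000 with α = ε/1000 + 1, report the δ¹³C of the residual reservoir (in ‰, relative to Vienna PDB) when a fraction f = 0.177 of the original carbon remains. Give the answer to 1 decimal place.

δ₀ = (0.0111122/0.0112370 − 1)×1000 = (0.988894 − 1)×1000 = -11.106‰
α − 1 = ε/1000 = -0.0096
f^(α−1) = 0.177^(-0.0096) = 1.016762
δ_res = (-11.106 + 1000) × 1.016762 − 1000 = 1005.470 − 1000 = 5.47‰

5.5‰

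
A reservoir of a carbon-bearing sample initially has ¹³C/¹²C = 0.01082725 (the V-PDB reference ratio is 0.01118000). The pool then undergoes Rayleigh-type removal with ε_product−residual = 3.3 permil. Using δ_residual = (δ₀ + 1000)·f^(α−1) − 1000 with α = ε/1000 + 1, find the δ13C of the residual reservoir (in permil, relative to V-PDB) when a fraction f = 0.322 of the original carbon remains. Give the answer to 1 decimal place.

-35.2 permil

δ₀ = (0.01082725/0.01118000 − 1)×1000 = (0.968448 − 1)×1000 = -31.552 permil
α − 1 = ε/1000 = 0.0033
f^(α−1) = 0.322^(0.0033) = 0.996267
δ_res = (-31.552 + 1000) × 0.996267 − 1000 = 964.833 − 1000 = -35.17 permil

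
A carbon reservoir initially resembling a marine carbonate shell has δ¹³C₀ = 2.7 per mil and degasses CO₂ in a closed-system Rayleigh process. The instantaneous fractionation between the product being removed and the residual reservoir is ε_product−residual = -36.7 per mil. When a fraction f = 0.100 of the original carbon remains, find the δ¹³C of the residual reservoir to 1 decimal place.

Rayleigh residual: δ_res = (δ₀ + 1000)·f^(α−1) − 1000
α = ε/1000 + 1 = 0.96330, so α − 1 = -0.03670
f^(α−1) = 0.100^(-0.03670) = 1.088178
δ_res = (2.7 + 1000) × 1.088178 − 1000 = 1091.116 − 1000 = 91.12 per mil

91.1 per mil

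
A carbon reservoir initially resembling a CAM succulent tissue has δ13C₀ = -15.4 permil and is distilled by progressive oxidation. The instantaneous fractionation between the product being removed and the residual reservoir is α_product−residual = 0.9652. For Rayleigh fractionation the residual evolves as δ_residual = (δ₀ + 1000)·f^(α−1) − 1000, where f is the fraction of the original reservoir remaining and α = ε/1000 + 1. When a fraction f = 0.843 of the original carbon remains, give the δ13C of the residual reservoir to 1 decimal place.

-9.5 permil

Rayleigh residual: δ_res = (δ₀ + 1000)·f^(α−1) − 1000
α − 1 = -0.03480
f^(α−1) = 0.843^(-0.03480) = 1.005961
δ_res = (-15.4 + 1000) × 1.005961 − 1000 = 990.469 − 1000 = -9.53 permil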